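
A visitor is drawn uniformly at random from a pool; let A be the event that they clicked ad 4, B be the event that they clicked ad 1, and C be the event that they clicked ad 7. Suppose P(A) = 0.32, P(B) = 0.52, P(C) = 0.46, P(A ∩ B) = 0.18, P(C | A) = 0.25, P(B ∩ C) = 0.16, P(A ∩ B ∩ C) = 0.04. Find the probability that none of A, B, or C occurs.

0.08

P(A ∩ C) = P(A)·P(C|A) = 0.32 × 0.25 = 0.08
P(A ∪ B ∪ C) = 0.32 + 0.52 + 0.46 − 0.18 − 0.08 − 0.16 + 0.04 = 0.92
P(none) = 1 − 0.92 = 0.08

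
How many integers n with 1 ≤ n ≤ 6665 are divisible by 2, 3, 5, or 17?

4993

3332 + 2221 + 1333 + 392 − 1110 − 666 − 196 − 444 − 130 − 78 + 222 + 65 + 39 + 26 − 13 = 4993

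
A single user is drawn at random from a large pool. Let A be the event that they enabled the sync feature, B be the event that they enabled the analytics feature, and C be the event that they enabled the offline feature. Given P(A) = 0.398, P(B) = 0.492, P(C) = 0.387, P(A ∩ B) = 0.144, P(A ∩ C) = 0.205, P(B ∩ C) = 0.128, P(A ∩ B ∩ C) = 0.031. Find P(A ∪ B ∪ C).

0.831

Apply inclusion-exclusion:
P(A ∪ B ∪ C) = 0.398 + 0.492 + 0.387 − 0.144 − 0.205 − 0.128 + 0.031 = 0.831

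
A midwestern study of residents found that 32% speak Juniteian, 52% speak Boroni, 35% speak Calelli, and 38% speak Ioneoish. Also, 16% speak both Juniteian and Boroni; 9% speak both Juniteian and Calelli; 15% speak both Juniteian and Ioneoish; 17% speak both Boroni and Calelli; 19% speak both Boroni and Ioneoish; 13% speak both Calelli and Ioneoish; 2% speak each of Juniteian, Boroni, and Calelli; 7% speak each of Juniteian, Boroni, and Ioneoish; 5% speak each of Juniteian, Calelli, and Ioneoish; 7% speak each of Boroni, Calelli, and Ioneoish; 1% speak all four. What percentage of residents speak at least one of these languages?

88%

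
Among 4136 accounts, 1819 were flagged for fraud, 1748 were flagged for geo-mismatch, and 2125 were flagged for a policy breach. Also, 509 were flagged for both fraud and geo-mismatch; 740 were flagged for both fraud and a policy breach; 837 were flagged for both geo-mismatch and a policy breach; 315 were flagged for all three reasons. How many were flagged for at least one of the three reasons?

3921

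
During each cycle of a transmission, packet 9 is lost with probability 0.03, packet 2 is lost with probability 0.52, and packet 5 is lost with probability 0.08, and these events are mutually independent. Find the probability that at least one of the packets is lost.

0.571648

Independence gives P(none) = ∏(1 − pᵢ).
P(none) = (1 − 0.03) × (1 − 0.52) × (1 − 0.08) = 0.97 × 0.48 × 0.92 = 0.428352
P(at least one) = 1 − 0.428352 = 0.571648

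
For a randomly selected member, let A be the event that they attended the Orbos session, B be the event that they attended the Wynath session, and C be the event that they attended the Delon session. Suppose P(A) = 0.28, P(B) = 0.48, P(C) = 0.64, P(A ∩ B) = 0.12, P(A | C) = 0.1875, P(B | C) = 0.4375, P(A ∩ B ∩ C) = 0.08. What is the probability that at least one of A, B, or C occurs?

0.96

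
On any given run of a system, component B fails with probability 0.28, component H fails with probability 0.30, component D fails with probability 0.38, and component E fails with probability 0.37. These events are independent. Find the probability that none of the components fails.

0.1968624

Independence gives P(none) = ∏(1 − pᵢ).
P(none) = (1 − 0.28) × (1 − 0.30) × (1 − 0.38) × (1 − 0.37) = 0.72 × 0.70 × 0.62 × 0.63 = 0.1968624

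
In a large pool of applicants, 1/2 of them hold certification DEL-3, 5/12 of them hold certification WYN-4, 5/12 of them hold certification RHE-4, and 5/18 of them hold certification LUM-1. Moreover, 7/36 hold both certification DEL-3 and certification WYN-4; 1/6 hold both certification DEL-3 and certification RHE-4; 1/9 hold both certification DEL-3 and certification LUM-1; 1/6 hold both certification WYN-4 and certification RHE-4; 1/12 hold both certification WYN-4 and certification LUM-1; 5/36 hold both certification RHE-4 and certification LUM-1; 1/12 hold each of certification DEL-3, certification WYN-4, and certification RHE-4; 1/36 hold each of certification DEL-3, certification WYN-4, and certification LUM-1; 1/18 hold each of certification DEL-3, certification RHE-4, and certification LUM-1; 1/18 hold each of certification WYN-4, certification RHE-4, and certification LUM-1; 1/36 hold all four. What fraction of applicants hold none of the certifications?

1/18

P(at least one) = 1/2 + 5/12 + 5/12 + 5/18 − 7/36 − 1/6 − 1/9 − 1/6 − 1/12 − 5/36 + 1/12 + 1/36 + 1/18 + 1/18 − 1/36 = 17/18
P(none) = 1 − 17/18 = 1/18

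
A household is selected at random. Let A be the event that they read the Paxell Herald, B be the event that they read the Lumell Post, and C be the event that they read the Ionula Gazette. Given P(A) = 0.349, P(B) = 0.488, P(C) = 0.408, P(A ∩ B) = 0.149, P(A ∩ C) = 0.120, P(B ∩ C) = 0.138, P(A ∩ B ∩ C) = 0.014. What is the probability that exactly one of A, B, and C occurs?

P(exactly one) = 0.349 + 0.488 + 0.408 − 2·0.149 − 2·0.120 − 2·0.138 + 3·0.014 = 0.473

0.473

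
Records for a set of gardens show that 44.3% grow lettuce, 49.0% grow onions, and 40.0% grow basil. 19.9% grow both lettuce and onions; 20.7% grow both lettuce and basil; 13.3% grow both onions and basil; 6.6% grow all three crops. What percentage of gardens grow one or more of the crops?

By inclusion–exclusion:
P(≥1) = 44.3 + 49.0 + 40.0 − 19.9 − 20.7 − 13.3 + 6.6 = 86.0%

86.0%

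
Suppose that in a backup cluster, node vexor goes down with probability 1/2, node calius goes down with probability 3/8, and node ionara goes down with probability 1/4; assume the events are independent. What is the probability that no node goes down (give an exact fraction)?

15/64

P(none) = (1 − 1/2) × (1 − 3/8) × (1 − 1/4) = 1/2 × 5/8 × 3/4 = 15/64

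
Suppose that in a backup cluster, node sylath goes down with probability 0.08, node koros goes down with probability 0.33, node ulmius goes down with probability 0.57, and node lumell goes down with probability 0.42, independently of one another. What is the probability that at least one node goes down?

P(none) = (1 − 0.08) × (1 − 0.33) × (1 − 0.57) × (1 − 0.42) = 0.92 × 0.67 × 0.43 × 0.58 = 0.15373016
P(at least one) = 1 − 0.15373016 = 0.84626984

0.84626984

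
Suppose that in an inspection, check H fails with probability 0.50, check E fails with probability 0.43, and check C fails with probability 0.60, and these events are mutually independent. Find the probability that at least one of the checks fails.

0.886

P(none) = (1 − 0.50) × (1 − 0.43) × (1 − 0.60) = 0.50 × 0.57 × 0.40 = 0.114
P(at least one) = 1 − 0.114 = 0.886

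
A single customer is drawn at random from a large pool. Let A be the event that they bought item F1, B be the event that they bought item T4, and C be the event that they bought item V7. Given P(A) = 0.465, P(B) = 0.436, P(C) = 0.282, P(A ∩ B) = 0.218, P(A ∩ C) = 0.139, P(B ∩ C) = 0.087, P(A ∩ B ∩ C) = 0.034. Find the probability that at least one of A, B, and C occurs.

0.773

P(A ∪ B ∪ C) = 0.465 + 0.436 + 0.282 − 0.218 − 0.139 − 0.087 + 0.034 = 0.773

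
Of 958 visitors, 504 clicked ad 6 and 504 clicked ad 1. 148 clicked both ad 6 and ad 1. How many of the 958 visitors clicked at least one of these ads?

860

N(≥1) = 504 + 504 − 148 = 860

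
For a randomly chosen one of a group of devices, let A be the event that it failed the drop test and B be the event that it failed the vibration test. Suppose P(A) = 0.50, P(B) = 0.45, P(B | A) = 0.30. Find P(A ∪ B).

P(A ∩ B) = P(A)·P(B|A) = 0.50 × 0.30 = 0.15
By inclusion–exclusion:
P(A ∪ B) = 0.50 + 0.45 − 0.15 = 0.80

0.80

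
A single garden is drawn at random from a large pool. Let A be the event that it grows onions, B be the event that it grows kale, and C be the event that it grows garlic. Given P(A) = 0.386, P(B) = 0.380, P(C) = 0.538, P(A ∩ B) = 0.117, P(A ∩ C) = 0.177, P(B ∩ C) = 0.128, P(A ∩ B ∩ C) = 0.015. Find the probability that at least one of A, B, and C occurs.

0.897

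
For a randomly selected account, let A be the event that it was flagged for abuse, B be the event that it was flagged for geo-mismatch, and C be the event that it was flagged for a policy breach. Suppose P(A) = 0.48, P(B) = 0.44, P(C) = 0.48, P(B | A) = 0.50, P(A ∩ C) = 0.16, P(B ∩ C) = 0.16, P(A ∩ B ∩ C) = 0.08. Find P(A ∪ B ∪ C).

P(A ∩ B) = P(A)·P(B|A) = 0.48 × 0.50 = 0.24
Inclusion–exclusion gives
P(A ∪ B ∪ C) = 0.48 + 0.44 + 0.48 − 0.24 − 0.16 − 0.16 + 0.08 = 0.92

0.92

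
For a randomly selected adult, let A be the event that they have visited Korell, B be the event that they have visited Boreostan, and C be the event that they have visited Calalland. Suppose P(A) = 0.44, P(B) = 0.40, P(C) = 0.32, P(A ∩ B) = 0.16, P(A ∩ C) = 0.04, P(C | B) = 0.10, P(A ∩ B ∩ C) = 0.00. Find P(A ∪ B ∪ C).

P(B ∩ C) = P(B)·P(C|B) = 0.40 × 0.10 = 0.04
By inclusion-exclusion,
P(A ∪ B ∪ C) = 0.44 + 0.40 + 0.32 − 0.16 − 0.04 − 0.04 + 0.00 = 0.92

0.92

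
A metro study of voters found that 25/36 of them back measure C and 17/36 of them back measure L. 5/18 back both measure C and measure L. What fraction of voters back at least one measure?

8/9

Using inclusion–exclusion:
P(≥1) = 25/36 + 17/36 − 5/18 = 8/9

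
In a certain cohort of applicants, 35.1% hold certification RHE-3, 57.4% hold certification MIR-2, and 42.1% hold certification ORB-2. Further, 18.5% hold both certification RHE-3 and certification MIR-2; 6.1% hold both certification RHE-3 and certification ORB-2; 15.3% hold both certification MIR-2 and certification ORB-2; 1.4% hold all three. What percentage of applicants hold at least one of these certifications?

P(at least one) = 35.1 + 57.4 + 42.1 − 18.5 − 6.1 − 15.3 + 1.4 = 96.1%

96.1%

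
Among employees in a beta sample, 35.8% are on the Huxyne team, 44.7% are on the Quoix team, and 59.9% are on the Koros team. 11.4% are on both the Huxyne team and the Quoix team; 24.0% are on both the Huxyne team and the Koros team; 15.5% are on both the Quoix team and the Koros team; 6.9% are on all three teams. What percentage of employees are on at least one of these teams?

96.4%

Inclusion–exclusion gives
P(union) = 35.8 + 44.7 + 59.9 − 11.4 − 24.0 − 15.5 + 6.9 = 96.4%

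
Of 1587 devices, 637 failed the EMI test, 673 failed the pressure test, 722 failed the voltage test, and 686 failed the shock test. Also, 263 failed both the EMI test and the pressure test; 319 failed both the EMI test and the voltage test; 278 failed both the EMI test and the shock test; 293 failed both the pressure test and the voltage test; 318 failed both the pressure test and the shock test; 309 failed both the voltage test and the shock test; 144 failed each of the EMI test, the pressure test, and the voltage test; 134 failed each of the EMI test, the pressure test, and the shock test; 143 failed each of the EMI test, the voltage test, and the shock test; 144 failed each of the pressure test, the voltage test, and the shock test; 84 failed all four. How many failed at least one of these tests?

1419

|union| = 637 + 673 + 722 + 686 − 263 − 319 − 278 − 293 − 318 − 309 + 144 + 134 + 143 + 144 − 84 = 1419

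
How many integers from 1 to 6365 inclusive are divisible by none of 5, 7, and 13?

Inclusion–exclusion gives
⌊6365/5⌋ + ⌊6365/7⌋ + ⌊6365/13⌋ − ⌊6365/35⌋ − ⌊6365/65⌋ − ⌊6365/91⌋ + ⌊6365/455⌋ = 1273 + 909 + 489 − 181 − 97 − 69 + 13 = 2337
6365 − 2337 = 4028

4028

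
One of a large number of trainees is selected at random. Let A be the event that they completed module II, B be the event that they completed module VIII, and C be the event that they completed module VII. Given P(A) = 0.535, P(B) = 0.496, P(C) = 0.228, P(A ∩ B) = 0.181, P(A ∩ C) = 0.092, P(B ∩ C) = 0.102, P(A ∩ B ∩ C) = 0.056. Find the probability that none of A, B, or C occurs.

P(A ∪ B ∪ C) = 0.535 + 0.496 + 0.228 − 0.181 − 0.092 − 0.102 + 0.056 = 0.940
P(none) = 1 − 0.940 = 0.060

0.060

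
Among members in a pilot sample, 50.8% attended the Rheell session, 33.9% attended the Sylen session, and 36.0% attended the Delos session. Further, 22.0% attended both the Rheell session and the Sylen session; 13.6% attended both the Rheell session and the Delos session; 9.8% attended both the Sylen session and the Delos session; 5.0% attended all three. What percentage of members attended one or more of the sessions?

80.3%

P(≥1) = 50.8 + 33.9 + 36.0 − 22.0 − 13.6 − 9.8 + 5.0 = 80.3%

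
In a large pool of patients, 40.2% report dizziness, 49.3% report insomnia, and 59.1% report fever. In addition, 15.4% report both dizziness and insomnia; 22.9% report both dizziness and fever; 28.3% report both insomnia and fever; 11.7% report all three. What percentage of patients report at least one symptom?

P(at least one) = 40.2 + 49.3 + 59.1 − 15.4 − 22.9 − 28.3 + 11.7 = 93.7%

93.7%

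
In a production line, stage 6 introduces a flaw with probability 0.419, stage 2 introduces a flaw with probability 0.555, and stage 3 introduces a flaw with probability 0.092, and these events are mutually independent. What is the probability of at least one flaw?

0.76524114

P(none) = (1 − 0.419) × (1 − 0.555) × (1 − 0.092) = 0.581 × 0.445 × 0.908 = 0.23475886
P(at least one) = 1 − 0.23475886 = 0.76524114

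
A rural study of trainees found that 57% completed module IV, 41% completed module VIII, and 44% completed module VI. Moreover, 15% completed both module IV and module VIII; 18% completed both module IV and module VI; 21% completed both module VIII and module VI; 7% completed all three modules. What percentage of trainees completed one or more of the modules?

Apply inclusion-exclusion:
P(≥1) = 57 + 41 + 44 − 15 − 18 − 21 + 7 = 95%

95%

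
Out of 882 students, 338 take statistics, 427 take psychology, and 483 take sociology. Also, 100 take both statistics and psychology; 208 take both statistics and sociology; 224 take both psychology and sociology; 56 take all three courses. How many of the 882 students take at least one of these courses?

772

N(≥1) = 338 + 427 + 483 − 100 − 208 − 224 + 56 = 772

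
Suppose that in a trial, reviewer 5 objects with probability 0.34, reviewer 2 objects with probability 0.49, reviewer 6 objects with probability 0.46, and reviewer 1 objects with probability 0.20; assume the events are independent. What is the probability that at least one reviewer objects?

0.8545888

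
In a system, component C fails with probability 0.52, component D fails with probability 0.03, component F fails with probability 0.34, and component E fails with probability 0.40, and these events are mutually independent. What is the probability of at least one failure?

0.8156224

Independence gives P(none) = ∏(1 − pᵢ).
P(none) = (1 − 0.52) × (1 − 0.03) × (1 − 0.34) × (1 − 0.40) = 0.48 × 0.97 × 0.66 × 0.60 = 0.1843776
P(at least one) = 1 − 0.1843776 = 0.8156224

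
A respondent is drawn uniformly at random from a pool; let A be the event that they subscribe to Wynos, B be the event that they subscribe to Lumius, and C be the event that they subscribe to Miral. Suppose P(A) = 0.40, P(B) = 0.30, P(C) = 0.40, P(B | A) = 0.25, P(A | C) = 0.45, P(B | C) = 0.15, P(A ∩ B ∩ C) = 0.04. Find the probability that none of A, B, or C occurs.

0.20

P(A ∩ B) = P(A)·P(B|A) = 0.40 × 0.25 = 0.10
P(A ∩ C) = P(C)·P(A|C) = 0.40 × 0.45 = 0.18
P(B ∩ C) = P(C)·P(B|C) = 0.40 × 0.15 = 0.06
Inclusion–exclusion gives
P(A ∪ B ∪ C) = 0.40 + 0.30 + 0.40 − 0.10 − 0.18 − 0.06 + 0.04 = 0.80
P(none) = 1 − 0.80 = 0.20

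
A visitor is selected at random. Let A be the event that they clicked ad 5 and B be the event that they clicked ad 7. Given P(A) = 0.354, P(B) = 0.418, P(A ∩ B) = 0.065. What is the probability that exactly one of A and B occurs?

P(exactly one) = 0.354 + 0.418 − 2·0.065 = 0.642

0.642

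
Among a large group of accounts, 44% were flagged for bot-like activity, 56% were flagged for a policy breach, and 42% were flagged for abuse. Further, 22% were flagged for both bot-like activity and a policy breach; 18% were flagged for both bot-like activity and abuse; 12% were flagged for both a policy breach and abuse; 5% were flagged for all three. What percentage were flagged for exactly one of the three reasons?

53%

Using the inclusion–exclusion count for exactly one event:
P(exactly one) = 44 + 56 + 42 − 2·22 − 2·18 − 2·12 + 3·5 = 53%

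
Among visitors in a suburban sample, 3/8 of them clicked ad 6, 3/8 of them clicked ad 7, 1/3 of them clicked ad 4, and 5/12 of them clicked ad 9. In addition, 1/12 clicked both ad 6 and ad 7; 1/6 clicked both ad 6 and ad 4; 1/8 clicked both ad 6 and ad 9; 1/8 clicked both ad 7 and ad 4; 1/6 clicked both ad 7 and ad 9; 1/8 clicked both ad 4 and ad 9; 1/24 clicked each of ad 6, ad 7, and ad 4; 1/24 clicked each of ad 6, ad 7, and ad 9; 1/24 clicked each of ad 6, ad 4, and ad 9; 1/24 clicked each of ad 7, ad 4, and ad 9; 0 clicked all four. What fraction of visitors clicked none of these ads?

P(≥1) = 3/8 + 3/8 + 1/3 + 5/12 − 1/12 − 1/6 − 1/8 − 1/8 − 1/6 − 1/8 + 1/24 + 1/24 + 1/24 + 1/24 − 0 = 7/8
P(none) = 1 − 7/8 = 1/8

1/8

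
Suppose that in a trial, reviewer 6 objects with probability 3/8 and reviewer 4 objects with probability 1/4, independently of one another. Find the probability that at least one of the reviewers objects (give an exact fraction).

17/32

P(none) = (1 − 3/8) × (1 − 1/4) = 5/8 × 3/4 = 15/32
P(at least one) = 1 − 15/32 = 17/32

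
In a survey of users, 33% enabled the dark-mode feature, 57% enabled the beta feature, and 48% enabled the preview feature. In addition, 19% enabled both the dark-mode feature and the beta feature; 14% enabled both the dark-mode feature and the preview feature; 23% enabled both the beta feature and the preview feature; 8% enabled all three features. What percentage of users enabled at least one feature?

Inclusion–exclusion gives
P(at least one) = 33 + 57 + 48 − 19 − 14 − 23 + 8 = 90%

90%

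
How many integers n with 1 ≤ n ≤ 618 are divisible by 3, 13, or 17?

260

By inclusion-exclusion,
206 + 47 + 36 − 15 − 12 − 2 + 0 = 260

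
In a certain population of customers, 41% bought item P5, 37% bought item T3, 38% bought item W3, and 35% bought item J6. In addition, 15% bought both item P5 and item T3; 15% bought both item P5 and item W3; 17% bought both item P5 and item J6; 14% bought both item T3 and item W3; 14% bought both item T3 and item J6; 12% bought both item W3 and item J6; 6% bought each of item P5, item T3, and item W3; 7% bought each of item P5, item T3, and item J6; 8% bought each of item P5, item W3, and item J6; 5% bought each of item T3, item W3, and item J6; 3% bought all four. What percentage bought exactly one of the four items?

43%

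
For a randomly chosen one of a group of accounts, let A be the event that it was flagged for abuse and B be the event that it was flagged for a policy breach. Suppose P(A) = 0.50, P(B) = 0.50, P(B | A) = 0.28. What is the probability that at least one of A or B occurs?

0.86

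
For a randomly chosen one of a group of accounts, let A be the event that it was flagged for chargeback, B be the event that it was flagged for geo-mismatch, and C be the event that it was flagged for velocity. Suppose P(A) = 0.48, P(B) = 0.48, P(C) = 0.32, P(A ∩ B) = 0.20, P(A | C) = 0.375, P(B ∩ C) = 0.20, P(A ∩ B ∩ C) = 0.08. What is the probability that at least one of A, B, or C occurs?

0.84

P(A ∩ C) = P(C)·P(A|C) = 0.32 × 0.375 = 0.12
Inclusion–exclusion gives
P(A ∪ B ∪ C) = 0.48 + 0.48 + 0.32 − 0.20 − 0.12 − 0.20 + 0.08 = 0.84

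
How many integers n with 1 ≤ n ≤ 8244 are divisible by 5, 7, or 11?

floor(8244/5) + floor(8244/7) + floor(8244/11) − floor(8244/35) − floor(8244/55) − floor(8244/77) + floor(8244/385) = 1648 + 1177 + 749 − 235 − 149 − 107 + 21 = 3104

3104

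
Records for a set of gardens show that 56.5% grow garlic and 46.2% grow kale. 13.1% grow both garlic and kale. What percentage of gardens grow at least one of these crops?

Apply inclusion-exclusion:
P(at least one) = 56.5 + 46.2 − 13.1 = 89.6%

89.6%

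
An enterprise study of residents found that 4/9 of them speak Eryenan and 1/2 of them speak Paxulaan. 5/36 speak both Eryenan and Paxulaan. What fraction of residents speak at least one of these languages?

29/36

P(at least one) = 4/9 + 1/2 − 5/36 = 29/36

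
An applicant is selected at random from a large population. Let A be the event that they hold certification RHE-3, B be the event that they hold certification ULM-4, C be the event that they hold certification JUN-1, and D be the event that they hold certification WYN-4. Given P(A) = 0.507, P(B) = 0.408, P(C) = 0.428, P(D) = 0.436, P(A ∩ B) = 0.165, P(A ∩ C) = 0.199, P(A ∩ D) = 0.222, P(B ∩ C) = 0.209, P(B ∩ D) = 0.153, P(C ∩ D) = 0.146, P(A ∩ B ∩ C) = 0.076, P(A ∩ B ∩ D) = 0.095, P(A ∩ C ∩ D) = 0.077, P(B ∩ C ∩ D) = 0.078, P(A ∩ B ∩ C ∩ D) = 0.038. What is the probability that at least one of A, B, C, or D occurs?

0.973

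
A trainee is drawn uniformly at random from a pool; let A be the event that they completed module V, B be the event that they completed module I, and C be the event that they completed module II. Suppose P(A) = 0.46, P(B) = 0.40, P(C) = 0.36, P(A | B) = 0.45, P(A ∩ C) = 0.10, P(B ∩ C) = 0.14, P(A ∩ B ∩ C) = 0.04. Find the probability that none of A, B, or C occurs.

0.16

P(A ∩ B) = P(B)·P(A|B) = 0.40 × 0.45 = 0.18
P(A ∪ B ∪ C) = 0.46 + 0.40 + 0.36 − 0.18 − 0.10 − 0.14 + 0.04 = 0.84
P(none) = 1 − 0.84 = 0.16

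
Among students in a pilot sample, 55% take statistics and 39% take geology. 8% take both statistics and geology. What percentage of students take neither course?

14%

Inclusion–exclusion gives
P(union) = 55 + 39 − 8 = 86%
P(none) = 100% − 86% = 14%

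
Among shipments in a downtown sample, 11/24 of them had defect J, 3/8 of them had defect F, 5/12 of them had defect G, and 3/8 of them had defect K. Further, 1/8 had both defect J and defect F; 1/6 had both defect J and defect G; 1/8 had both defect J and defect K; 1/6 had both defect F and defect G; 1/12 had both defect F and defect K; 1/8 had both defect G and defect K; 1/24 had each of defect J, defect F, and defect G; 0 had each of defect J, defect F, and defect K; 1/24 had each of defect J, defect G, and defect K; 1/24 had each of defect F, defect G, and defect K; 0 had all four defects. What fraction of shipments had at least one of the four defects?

23/24

P(≥1) = 11/24 + 3/8 + 5/12 + 3/8 − 1/8 − 1/6 − 1/8 − 1/6 − 1/12 − 1/8 + 1/24 + 0 + 1/24 + 1/24 − 0 = 23/24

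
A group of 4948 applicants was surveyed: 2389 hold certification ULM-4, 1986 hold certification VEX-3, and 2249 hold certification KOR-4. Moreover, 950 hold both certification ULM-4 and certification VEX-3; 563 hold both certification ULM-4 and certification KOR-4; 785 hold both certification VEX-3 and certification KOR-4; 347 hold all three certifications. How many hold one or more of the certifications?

N(≥1) = 2389 + 1986 + 2249 − 950 − 563 − 785 + 347 = 4673

4673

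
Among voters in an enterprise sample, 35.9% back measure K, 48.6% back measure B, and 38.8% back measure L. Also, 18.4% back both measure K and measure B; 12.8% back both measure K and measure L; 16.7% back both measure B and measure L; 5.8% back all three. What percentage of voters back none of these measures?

18.8%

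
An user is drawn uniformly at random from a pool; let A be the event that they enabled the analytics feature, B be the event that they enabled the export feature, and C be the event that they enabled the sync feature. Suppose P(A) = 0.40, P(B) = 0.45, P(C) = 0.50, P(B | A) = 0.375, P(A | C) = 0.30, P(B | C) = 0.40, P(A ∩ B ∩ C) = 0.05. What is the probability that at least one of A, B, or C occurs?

P(A ∩ B) = P(A)·P(B|A) = 0.40 × 0.375 = 0.15
P(A ∩ C) = P(C)·P(A|C) = 0.50 × 0.30 = 0.15
P(B ∩ C) = P(C)·P(B|C) = 0.50 × 0.40 = 0.20
P(A ∪ B ∪ C) = 0.40 + 0.45 + 0.50 − 0.15 − 0.15 − 0.20 + 0.05 = 0.90

0.90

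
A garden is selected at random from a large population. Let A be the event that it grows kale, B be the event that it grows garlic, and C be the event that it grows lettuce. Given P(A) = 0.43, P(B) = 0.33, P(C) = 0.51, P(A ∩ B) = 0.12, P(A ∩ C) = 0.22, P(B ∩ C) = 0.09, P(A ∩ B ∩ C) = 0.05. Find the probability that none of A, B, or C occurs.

0.11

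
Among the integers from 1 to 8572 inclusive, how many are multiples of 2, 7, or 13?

5181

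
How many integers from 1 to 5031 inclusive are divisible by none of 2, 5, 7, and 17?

By inclusion-exclusion,
floor(5031/2) + floor(5031/5) + floor(5031/7) + floor(5031/17) − floor(5031/10) − floor(5031/14) − floor(5031/34) − floor(5031/35) − floor(5031/85) − floor(5031/119) + floor(5031/70) + floor(5031/170) + floor(5031/238) + floor(5031/595) − floor(5031/1190) = 2515 + 1006 + 718 + 295 − 503 − 359 − 147 − 143 − 59 − 42 + 71 + 29 + 21 + 8 − 4 = 3406
5031 − 3406 = 1625

1625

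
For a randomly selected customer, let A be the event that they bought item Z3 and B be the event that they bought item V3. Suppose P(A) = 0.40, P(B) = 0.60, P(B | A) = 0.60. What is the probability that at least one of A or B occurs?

0.76

P(A ∩ B) = P(A)·P(B|A) = 0.40 × 0.60 = 0.24
Apply inclusion-exclusion:
P(A ∪ B) = 0.40 + 0.60 − 0.24 = 0.76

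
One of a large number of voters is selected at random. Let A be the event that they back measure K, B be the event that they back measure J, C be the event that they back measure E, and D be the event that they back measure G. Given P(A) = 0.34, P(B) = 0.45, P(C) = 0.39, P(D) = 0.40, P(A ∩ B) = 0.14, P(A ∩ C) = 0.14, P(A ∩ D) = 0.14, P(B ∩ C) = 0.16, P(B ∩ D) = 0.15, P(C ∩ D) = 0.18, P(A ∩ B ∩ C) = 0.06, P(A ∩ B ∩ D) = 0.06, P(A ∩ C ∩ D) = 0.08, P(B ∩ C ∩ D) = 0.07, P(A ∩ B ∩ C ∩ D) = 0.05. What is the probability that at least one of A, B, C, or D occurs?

Inclusion–exclusion gives
P(A ∪ B ∪ C ∪ D) = 0.34 + 0.45 + 0.39 + 0.40 − 0.14 − 0.14 − 0.14 − 0.16 − 0.15 − 0.18 + 0.06 + 0.06 + 0.08 + 0.07 − 0.05 = 0.89

0.89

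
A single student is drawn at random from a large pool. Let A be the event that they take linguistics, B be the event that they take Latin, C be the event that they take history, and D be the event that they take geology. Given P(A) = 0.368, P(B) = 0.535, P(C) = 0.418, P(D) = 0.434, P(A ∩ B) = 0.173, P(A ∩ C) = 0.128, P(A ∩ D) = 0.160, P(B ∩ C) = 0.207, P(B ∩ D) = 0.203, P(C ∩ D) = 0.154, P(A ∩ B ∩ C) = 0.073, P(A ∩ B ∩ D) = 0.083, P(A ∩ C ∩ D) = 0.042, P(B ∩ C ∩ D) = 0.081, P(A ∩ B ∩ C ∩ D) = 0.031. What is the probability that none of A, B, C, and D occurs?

By inclusion–exclusion:
P(A ∪ B ∪ C ∪ D) = 0.368 + 0.535 + 0.418 + 0.434 − 0.173 − 0.128 − 0.160 − 0.207 − 0.203 − 0.154 + 0.073 + 0.083 + 0.042 + 0.081 − 0.031 = 0.978
P(none) = 1 − 0.978 = 0.022

0.022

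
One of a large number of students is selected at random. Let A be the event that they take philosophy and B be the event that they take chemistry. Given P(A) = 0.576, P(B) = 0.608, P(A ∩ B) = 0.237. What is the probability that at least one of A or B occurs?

By inclusion-exclusion,
P(A ∪ B) = 0.576 + 0.608 − 0.237 = 0.947

0.947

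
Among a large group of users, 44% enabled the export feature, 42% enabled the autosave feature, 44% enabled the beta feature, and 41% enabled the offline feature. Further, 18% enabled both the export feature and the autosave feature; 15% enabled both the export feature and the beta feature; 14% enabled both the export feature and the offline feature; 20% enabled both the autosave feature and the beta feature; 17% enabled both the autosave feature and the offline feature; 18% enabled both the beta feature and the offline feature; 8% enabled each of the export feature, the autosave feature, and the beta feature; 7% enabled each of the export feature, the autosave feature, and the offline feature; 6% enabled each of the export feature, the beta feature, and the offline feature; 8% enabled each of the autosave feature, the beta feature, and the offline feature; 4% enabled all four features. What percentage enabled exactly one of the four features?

By inclusion–exclusion (exactly-one form):
P(exactly one) = 44 + 42 + 44 + 41 − 2·18 − 2·15 − 2·14 − 2·20 − 2·17 − 2·18 + 3·8 + 3·7 + 3·6 + 3·8 − 4·4 = 38%

38%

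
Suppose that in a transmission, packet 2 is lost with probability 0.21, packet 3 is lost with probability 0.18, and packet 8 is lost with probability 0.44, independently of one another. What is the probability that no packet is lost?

0.362768

P(none) = (1 − 0.21) × (1 − 0.18) × (1 − 0.44) = 0.79 × 0.82 × 0.56 = 0.362768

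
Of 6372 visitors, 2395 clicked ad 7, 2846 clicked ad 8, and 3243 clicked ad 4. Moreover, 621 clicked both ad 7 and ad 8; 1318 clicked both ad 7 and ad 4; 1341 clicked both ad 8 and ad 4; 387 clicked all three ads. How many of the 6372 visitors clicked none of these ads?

781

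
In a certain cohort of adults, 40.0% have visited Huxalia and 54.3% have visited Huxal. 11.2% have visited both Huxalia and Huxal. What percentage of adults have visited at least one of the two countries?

P(union) = 40.0 + 54.3 − 11.2 = 83.1%

83.1%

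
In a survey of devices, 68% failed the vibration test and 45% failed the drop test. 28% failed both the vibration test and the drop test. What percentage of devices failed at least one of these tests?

P(at least one) = 68 + 45 − 28 = 85%

85%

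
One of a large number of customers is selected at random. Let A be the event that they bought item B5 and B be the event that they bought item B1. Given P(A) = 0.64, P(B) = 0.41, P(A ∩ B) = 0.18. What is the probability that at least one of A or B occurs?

P(A ∪ B) = 0.64 + 0.41 − 0.18 = 0.87

0.87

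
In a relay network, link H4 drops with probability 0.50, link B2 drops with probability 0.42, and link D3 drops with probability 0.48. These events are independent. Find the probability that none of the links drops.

0.1508

P(none) = (1 − 0.50) × (1 − 0.42) × (1 − 0.48) = 0.50 × 0.58 × 0.52 = 0.1508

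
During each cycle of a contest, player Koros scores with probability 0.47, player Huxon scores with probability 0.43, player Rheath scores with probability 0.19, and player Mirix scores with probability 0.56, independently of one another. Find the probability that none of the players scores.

Independence gives P(none) = ∏(1 − pᵢ).
P(none) = (1 − 0.47) × (1 − 0.43) × (1 − 0.19) × (1 − 0.56) = 0.53 × 0.57 × 0.81 × 0.44 = 0.10766844

0.10766844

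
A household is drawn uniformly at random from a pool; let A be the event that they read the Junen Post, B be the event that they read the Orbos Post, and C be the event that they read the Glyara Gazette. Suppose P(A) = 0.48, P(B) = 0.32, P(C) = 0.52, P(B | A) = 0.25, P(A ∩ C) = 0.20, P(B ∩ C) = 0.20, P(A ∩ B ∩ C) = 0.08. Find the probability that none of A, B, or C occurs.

P(A ∩ B) = P(A)·P(B|A) = 0.48 × 0.25 = 0.12
By inclusion–exclusion:
P(A ∪ B ∪ C) = 0.48 + 0.32 + 0.52 − 0.12 − 0.20 − 0.20 + 0.08 = 0.88
P(none) = 1 − 0.88 = 0.12

0.12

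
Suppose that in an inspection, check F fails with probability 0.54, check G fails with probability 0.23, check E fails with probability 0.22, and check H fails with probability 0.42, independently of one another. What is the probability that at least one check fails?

0.83975992

Independence gives P(none) = ∏(1 − pᵢ).
P(none) = (1 − 0.54) × (1 − 0.23) × (1 − 0.22) × (1 − 0.42) = 0.46 × 0.77 × 0.78 × 0.58 = 0.16024008
P(at least one) = 1 − 0.16024008 = 0.83975992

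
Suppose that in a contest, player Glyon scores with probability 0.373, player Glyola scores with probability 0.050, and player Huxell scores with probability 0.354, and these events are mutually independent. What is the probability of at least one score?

0.6152101

P(none) = (1 − 0.373) × (1 − 0.050) × (1 − 0.354) = 0.627 × 0.950 × 0.646 = 0.3847899
P(at least one) = 1 − 0.3847899 = 0.6152101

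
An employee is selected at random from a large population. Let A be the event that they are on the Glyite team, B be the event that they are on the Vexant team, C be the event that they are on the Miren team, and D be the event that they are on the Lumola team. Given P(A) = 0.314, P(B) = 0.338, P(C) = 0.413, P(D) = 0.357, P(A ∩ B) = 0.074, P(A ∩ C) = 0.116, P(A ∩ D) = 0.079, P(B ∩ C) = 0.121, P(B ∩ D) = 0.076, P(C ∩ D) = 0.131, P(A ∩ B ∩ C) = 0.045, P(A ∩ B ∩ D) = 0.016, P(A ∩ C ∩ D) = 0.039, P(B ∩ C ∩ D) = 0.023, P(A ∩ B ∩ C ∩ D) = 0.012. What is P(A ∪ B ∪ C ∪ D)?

0.936

By inclusion-exclusion,
P(A ∪ B ∪ C ∪ D) = 0.314 + 0.338 + 0.413 + 0.357 − 0.074 − 0.116 − 0.079 − 0.121 − 0.076 − 0.131 + 0.045 + 0.016 + 0.039 + 0.023 − 0.012 = 0.936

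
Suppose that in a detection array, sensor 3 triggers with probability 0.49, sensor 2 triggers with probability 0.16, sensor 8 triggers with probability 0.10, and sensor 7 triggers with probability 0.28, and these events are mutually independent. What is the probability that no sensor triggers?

0.2776032

P(none) = (1 − 0.49) × (1 − 0.16) × (1 − 0.10) × (1 − 0.28) = 0.51 × 0.84 × 0.90 × 0.72 = 0.2776032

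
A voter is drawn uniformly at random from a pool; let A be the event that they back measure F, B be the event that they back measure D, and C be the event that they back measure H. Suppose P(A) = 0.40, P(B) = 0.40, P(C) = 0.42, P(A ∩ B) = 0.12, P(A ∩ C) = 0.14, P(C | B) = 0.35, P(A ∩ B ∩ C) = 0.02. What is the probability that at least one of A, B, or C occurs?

0.84

P(B ∩ C) = P(B)·P(C|B) = 0.40 × 0.35 = 0.14
By inclusion-exclusion,
P(A ∪ B ∪ C) = 0.40 + 0.40 + 0.42 − 0.12 − 0.14 − 0.14 + 0.02 = 0.84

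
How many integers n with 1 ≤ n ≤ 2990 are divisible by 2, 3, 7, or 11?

floor(2990/2) + floor(2990/3) + floor(2990/7) + floor(2990/11) − floor(2990/6) − floor(2990/14) − floor(2990/22) − floor(2990/21) − floor(2990/33) − floor(2990/77) + floor(2990/42) + floor(2990/66) + floor(2990/154) + floor(2990/231) − floor(2990/462) = 1495 + 996 + 427 + 271 − 498 − 213 − 135 − 142 − 90 − 38 + 71 + 45 + 19 + 12 − 6 = 2214

2214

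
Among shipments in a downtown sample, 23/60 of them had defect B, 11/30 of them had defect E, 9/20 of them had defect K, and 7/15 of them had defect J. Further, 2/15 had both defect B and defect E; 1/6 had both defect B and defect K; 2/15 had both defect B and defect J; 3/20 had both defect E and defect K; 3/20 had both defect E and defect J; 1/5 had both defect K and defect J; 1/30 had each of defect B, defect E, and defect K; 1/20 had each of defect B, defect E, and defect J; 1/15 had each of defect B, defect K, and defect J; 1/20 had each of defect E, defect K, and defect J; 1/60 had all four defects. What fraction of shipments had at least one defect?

11/12

By inclusion-exclusion,
P(≥1) = 23/60 + 11/30 + 9/20 + 7/15 − 2/15 − 1/6 − 2/15 − 3/20 − 3/20 − 1/5 + 1/30 + 1/20 + 1/15 + 1/20 − 1/60 = 11/12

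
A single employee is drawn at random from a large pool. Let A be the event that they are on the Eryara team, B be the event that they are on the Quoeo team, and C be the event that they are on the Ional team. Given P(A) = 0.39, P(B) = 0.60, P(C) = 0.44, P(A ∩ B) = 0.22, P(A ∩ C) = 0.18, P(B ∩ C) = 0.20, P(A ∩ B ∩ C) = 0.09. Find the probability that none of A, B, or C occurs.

0.08

P(A ∪ B ∪ C) = 0.39 + 0.60 + 0.44 − 0.22 − 0.18 − 0.20 + 0.09 = 0.92
P(none) = 1 − 0.92 = 0.08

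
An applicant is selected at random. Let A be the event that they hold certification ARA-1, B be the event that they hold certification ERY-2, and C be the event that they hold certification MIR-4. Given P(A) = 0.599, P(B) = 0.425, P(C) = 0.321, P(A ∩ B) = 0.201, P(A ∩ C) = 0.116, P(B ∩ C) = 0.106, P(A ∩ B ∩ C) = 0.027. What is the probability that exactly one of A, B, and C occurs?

0.580

By inclusion–exclusion (exactly-one form):
P(exactly one) = 0.599 + 0.425 + 0.321 − 2·0.201 − 2·0.116 − 2·0.106 + 3·0.027 = 0.580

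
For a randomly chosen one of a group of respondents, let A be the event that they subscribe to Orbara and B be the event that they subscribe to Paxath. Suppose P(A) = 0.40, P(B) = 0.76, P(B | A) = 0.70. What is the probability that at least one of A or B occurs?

P(A ∩ B) = P(A)·P(B|A) = 0.40 × 0.70 = 0.28
P(A ∪ B) = 0.40 + 0.76 − 0.28 = 0.88

0.88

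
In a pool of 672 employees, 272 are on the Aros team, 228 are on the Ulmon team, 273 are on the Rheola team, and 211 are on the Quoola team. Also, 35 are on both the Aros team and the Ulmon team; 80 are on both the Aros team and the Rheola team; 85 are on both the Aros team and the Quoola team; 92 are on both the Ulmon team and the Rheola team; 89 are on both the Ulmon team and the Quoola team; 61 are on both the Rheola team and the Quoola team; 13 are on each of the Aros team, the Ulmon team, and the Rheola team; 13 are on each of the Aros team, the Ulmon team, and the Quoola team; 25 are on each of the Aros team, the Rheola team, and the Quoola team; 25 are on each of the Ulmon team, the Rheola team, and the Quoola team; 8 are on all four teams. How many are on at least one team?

Inclusion–exclusion gives
|union| = 272 + 228 + 273 + 211 − 35 − 80 − 85 − 92 − 89 − 61 + 13 + 13 + 25 + 25 − 8 = 610

610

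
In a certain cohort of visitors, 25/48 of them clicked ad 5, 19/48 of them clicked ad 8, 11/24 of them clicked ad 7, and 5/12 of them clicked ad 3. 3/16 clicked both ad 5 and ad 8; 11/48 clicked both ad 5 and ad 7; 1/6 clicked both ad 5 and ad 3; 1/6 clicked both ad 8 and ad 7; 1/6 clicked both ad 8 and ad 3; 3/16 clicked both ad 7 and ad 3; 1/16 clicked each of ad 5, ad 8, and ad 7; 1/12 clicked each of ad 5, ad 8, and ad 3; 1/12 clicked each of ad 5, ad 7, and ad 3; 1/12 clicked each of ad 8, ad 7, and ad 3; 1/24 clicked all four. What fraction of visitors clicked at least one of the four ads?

P(at least one) = 25/48 + 19/48 + 11/24 + 5/12 − 3/16 − 11/48 − 1/6 − 1/6 − 1/6 − 3/16 + 1/16 + 1/12 + 1/12 + 1/12 − 1/24 = 23/24

23/24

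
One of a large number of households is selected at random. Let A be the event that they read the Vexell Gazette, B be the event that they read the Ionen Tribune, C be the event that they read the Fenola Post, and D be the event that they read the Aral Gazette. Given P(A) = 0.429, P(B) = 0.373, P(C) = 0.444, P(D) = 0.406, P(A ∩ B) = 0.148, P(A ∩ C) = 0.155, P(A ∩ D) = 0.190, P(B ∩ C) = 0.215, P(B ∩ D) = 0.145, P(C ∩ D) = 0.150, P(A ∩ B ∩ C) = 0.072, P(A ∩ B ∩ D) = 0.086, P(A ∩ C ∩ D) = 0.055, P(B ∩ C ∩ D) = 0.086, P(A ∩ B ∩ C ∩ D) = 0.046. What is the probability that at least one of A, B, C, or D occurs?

0.902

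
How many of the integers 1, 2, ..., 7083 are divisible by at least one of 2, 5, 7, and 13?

4841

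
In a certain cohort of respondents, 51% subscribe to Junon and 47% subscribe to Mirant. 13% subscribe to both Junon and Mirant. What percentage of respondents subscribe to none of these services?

15%

P(≥1) = 51 + 47 − 13 = 85%
P(none) = 100% − 85% = 15%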